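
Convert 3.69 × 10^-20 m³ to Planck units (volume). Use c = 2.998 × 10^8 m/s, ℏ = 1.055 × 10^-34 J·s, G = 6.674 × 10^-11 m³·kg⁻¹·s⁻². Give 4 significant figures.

8.736 × 10^84

Planck volume: V_P = (ℏG/c³)^(3/2) = 4.224 × 10^-105 m³.
3.69 × 10^-20 / 4.224 × 10^-105 = 8.736 × 10^84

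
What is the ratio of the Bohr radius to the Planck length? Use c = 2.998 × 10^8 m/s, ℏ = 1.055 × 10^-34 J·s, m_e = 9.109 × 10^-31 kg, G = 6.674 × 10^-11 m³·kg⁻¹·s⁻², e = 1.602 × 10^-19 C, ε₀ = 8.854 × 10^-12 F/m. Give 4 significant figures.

Bohr radius: a₀ = 4πε₀ℏ²/(m_e e²) = 5.297 × 10^-11 m
Planck length: ℓ_P = √(ℏG/c³) = 1.616 × 10^-35 m
ratio = 5.297 × 10^-11 / 1.616 × 10^-35 = 3.277 × 10^24

3.277 × 10^24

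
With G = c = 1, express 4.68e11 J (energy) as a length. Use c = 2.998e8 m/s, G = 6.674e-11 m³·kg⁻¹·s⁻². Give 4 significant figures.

Energy → length via G/c⁴.
4.68e11 J × (G/c⁴) = 3.866e-33 m

3.866e-33 m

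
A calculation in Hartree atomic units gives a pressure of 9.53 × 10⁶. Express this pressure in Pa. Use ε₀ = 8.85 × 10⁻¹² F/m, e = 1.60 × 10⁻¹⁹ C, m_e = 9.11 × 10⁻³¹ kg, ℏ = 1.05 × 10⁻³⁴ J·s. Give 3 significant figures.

2.87 × 10²⁰ Pa

One atomic unit of pressure: P_au = E_h/a₀³ = m_e⁴e¹⁰/((4πε₀)⁵ℏ⁸) = 3.01 × 10¹³ Pa.
9.53 × 10⁶ × 3.01 × 10¹³ Pa = 2.87 × 10²⁰ Pa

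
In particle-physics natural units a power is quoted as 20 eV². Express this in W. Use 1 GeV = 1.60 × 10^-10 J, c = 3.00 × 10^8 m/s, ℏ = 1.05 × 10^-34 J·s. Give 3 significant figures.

Power is [E]/[T] = [E]²/ℏ.
1 GeV² → 1/ℏ × (1 GeV in J)² = 2.44 × 10^14 W.
Convert the energy scale: 20 eV² = 2.00 × 10^-17 GeV².
Result: 2.00 × 10^-17 × 2.44 × 10^14 = 4.88 × 10^-3 W.

4.88 × 10^-3 W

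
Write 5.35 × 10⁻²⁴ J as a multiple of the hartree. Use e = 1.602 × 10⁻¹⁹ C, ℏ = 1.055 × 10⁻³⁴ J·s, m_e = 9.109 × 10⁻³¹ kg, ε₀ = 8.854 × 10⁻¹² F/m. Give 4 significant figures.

hartree: E_h = m_e e⁴/(4πε₀ℏ)² = 4.354 × 10⁻¹⁸ J.
5.35 × 10⁻²⁴ / 4.354 × 10⁻¹⁸ = 1.229 × 10⁻⁶

1.229 × 10⁻⁶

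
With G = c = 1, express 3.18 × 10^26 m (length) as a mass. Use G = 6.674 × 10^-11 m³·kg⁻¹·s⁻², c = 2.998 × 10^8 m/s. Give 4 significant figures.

Length → mass via c²/G.
3.18 × 10^26 m × (c²/G) = 4.283 × 10^53 kg

4.283 × 10^53 kg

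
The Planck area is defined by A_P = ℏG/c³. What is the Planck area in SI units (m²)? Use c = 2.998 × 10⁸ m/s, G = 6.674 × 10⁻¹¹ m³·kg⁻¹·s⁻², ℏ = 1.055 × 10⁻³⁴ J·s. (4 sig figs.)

A_P = ℏG/c³
  = 7.041 × 10⁻⁴⁵ / 2.695 × 10²⁵
  = 2.613 × 10⁻⁷⁰ m²

2.613 × 10⁻⁷⁰ m²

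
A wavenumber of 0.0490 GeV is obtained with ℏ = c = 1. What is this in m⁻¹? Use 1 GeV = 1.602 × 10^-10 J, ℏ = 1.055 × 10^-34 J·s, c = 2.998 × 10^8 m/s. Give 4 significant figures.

2.482 × 10^14 m⁻¹

Inverse length is [E]/(ℏc).
1 GeV → 1/(ℏc) × (1 GeV in J) = 5.065 × 10^15 m⁻¹.
Result: 0.0490 × 5.065 × 10^15 = 2.482 × 10^14 m⁻¹.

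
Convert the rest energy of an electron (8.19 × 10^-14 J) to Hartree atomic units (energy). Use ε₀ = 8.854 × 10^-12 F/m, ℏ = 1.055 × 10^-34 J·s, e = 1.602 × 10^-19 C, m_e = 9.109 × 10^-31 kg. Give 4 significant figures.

1.881 × 10^4

hartree: E_h = m_e e⁴/(4πε₀ℏ)² = 4.354 × 10^-18 J.
8.19 × 10^-14 / 4.354 × 10^-18 = 1.881 × 10^4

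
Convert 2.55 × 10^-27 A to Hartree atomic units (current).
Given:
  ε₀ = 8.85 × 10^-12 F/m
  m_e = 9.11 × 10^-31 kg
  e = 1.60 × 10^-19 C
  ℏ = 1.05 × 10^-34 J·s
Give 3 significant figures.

3.82 × 10^-25

atomic unit of electric current: I_au = e E_h/ℏ = m_e e⁵/((4πε₀)²ℏ³) = 6.67 × 10^-3 A.
2.55 × 10^-27 / 6.67 × 10^-3 = 3.82 × 10^-25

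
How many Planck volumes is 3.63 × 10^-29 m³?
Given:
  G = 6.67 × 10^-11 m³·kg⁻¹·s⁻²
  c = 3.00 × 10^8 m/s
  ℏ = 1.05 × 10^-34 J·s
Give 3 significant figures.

Planck volume: V_P = (ℏG/c³)^(3/2) = 4.18 × 10^-105 m³.
3.63 × 10^-29 / 4.18 × 10^-105 = 8.69 × 10^75

8.69 × 10^75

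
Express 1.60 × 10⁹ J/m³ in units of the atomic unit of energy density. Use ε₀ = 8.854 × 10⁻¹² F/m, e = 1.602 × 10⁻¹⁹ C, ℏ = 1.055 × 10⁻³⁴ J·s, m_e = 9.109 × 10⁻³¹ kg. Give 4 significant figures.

atomic unit of energy density: u_au = E_h/a₀³ = m_e⁴e¹⁰/((4πε₀)⁵ℏ⁸) = 2.929 × 10¹³ J/m³.
1.60 × 10⁹ / 2.929 × 10¹³ = 5.462 × 10⁻⁵

5.462 × 10⁻⁵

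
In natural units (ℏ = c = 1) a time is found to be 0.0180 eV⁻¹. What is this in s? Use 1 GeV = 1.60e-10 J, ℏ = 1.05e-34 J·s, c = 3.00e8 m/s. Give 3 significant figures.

1.18e-17 s

A time is [E]⁻¹ in ℏ=c=1; restore one factor of ℏ.
1 GeV⁻¹ → ℏ × (1 GeV in J)⁻¹ = 6.56e-25 s.
Convert the energy scale: 0.0180 eV⁻¹ = 1.80e7 GeV⁻¹.
Result: 1.80e7 × 6.56e-25 = 1.18e-17 s.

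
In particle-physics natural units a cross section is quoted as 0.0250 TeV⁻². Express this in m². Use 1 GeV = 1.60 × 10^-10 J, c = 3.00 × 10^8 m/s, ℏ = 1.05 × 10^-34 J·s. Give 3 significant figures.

9.69 × 10^-40 m²

Area is [L]² = [E]⁻²·(ℏc)²; restore (ℏc)².
1 GeV⁻² → (ℏc)² × (1 GeV in J)⁻² = 3.88 × 10^-32 m².
Convert the energy scale: 0.0250 TeV⁻² = 2.50 × 10^-8 GeV⁻².
Result: 2.50 × 10^-8 × 3.88 × 10^-32 = 9.69 × 10^-40 m².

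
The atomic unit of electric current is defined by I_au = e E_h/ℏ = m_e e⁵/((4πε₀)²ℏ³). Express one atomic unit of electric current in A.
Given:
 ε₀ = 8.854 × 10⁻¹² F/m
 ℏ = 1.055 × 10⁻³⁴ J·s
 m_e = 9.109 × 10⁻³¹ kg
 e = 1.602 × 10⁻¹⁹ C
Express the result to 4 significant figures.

I_au = e E_h/ℏ = m_e e⁵/((4πε₀)²ℏ³)
E_h = 4.354 × 10⁻¹⁸ J
e·E_h/ℏ = 6.612 × 10⁻³ A

6.612 × 10⁻³ A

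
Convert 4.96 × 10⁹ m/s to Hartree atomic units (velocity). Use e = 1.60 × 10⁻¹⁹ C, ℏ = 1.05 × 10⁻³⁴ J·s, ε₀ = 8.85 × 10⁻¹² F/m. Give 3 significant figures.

2.26 × 10³

atomic unit of velocity: v_au = e²/(4πε₀ℏ) = 2.19 × 10⁶ m/s.
4.96 × 10⁹ / 2.19 × 10⁶ = 2.26 × 10³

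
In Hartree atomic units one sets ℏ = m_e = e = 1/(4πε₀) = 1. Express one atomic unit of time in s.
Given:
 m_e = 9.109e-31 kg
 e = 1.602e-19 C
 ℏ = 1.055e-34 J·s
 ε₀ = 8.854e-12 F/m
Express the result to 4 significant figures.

2.423e-17 s

τ_au = (4πε₀)²ℏ³/(m_e e⁴)
E_h = 4.354e-18 J
ℏ/E_h = 2.423e-17 s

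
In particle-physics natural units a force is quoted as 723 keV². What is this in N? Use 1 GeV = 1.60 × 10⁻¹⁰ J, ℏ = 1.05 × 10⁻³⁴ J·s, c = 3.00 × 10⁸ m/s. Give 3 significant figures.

5.88 × 10⁻⁴ N

Force is [E]/[L] = [E]²/(ℏc); restore (ℏc)⁻¹.
1 GeV² → 1/(ℏc) × (1 GeV in J)² = 8.13 × 10⁵ N.
Convert the energy scale: 723 keV² = 7.23 × 10⁻¹⁰ GeV².
Result: 7.23 × 10⁻¹⁰ × 8.13 × 10⁵ = 5.88 × 10⁻⁴ N.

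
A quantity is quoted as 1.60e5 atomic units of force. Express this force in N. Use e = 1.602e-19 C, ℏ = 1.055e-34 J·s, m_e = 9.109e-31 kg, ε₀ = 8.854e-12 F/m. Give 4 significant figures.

0.01315 N

One atomic unit of force: F_au = E_h/a₀ = m_e²e⁶/((4πε₀)³ℏ⁴) = 8.220e-8 N.
1.60e5 × 8.220e-8 N = 0.01315 N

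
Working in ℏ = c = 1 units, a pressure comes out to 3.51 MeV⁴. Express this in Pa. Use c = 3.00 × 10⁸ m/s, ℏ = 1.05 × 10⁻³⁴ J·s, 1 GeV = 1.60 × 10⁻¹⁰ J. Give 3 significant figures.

Pressure is [E]/[L]³ = [E]⁴/(ℏc)³.
1 GeV⁴ → 1/(ℏc)³ × (1 GeV in J)⁴ = 2.10 × 10³⁷ Pa.
Convert the energy scale: 3.51 MeV⁴ = 3.51 × 10⁻¹² GeV⁴.
Result: 3.51 × 10⁻¹² × 2.10 × 10³⁷ = 7.36 × 10²⁵ Pa.

7.36 × 10²⁵ Pa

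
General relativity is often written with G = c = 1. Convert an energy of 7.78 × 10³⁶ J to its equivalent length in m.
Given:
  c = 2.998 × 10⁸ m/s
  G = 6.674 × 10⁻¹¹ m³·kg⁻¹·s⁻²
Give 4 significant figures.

6.427 × 10⁻⁸ m

Energy → length via G/c⁴.
7.78 × 10³⁶ J × (G/c⁴) = 6.427 × 10⁻⁸ m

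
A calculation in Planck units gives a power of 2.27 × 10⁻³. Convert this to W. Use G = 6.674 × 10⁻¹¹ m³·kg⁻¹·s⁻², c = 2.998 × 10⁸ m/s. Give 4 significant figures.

8.238 × 10⁴⁹ W

One Planck power: P_P = c⁵/G = 3.629 × 10⁵² W.
2.27 × 10⁻³ × 3.629 × 10⁵² W = 8.238 × 10⁴⁹ W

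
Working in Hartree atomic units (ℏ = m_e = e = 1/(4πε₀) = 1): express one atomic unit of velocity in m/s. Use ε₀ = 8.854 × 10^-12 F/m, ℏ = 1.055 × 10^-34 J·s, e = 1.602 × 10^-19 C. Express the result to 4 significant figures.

From ℏ = m_e = e = 1/(4πε₀) = 1 the velocity scale is v_au = e²/(4πε₀ℏ).
  = 2.566 × 10^-38 / 1.174 × 10^-44
  = 2.186 × 10^6 m/s

2.186 × 10^6 m/s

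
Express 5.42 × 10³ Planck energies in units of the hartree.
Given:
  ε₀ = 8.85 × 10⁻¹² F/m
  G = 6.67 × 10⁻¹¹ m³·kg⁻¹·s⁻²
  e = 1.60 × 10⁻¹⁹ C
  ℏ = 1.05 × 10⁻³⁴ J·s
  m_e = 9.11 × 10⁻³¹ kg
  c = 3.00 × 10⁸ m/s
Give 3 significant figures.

Planck energy: E_P = √(ℏc⁵/G) = 1.96 × 10⁹ J
hartree: E_h = m_e e⁴/(4πε₀ℏ)² = 4.38 × 10⁻¹⁸ J
5.42 × 10³ × 1.96 × 10⁹ / 4.38 × 10⁻¹⁸ = 2.42 × 10³⁰

2.42 × 10³⁰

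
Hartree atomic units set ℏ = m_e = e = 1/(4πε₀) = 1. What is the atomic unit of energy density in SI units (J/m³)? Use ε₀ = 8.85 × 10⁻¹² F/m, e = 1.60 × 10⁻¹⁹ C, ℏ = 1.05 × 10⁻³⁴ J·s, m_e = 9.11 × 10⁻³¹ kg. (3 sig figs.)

3.01 × 10¹³ J/m³

The unique combination of the constants set to 1 with dimensions of energy density is u_au = E_h/a₀³ = m_e⁴e¹⁰/((4πε₀)⁵ℏ⁸).
E_h = 4.38 × 10⁻¹⁸ J
a₀ = 5.26 × 10⁻¹¹ m
E_h/a₀³ = 3.01 × 10¹³ J/m³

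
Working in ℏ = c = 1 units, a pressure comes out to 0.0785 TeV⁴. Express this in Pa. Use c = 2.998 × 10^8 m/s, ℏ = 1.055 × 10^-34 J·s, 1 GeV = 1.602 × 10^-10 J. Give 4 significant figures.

Pressure is [E]/[L]³ = [E]⁴/(ℏc)³.
1 GeV⁴ → 1/(ℏc)³ × (1 GeV in J)⁴ = 2.082 × 10^37 Pa.
Convert the energy scale: 0.0785 TeV⁴ = 7.85 × 10^10 GeV⁴.
Result: 7.85 × 10^10 × 2.082 × 10^37 = 1.634 × 10^48 Pa.

1.634 × 10^48 Pa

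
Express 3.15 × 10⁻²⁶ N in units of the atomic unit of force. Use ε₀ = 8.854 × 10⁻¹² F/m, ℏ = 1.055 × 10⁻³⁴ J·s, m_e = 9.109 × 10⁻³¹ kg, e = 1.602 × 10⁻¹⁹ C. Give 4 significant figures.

atomic unit of force: F_au = E_h/a₀ = m_e²e⁶/((4πε₀)³ℏ⁴) = 8.220 × 10⁻⁸ N.
3.15 × 10⁻²⁶ / 8.220 × 10⁻⁸ = 3.832 × 10⁻¹⁹

3.832 × 10⁻¹⁹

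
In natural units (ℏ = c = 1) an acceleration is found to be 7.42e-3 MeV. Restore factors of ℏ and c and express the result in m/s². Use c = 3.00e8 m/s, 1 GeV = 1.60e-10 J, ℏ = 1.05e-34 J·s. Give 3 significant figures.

3.39e27 m/s²

Acceleration is [L]/[T]² = c·[E]/ℏ.
1 GeV → c/ℏ × (1 GeV in J) = 4.57e32 m/s².
Convert the energy scale: 7.42e-3 MeV = 7.42e-6 GeV.
Result: 7.42e-6 × 4.57e32 = 3.39e27 m/s².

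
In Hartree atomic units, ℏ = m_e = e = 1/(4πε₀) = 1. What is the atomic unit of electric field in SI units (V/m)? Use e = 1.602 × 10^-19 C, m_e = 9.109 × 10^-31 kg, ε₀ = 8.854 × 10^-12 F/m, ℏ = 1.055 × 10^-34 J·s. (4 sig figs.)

From ℏ = m_e = e = 1/(4πε₀) = 1 the electric field scale is E_au = E_h/(e a₀) = m_e²e⁵/((4πε₀)³ℏ⁴).
E_h = 4.354 × 10^-18 J
a₀ = 5.297 × 10^-11 m
E_h/(e·a₀) = 5.131 × 10^11 V/m

5.131 × 10^11 V/m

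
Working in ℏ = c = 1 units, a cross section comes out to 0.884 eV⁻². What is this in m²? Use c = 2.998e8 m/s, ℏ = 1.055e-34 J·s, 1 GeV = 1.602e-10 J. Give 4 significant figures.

Area is [L]² = [E]⁻²·(ℏc)²; restore (ℏc)².
1 GeV⁻² → (ℏc)² × (1 GeV in J)⁻² = 3.898e-32 m².
Convert the energy scale: 0.884 eV⁻² = 8.84e17 GeV⁻².
Result: 8.84e17 × 3.898e-32 = 3.446e-14 m².

3.446e-14 m²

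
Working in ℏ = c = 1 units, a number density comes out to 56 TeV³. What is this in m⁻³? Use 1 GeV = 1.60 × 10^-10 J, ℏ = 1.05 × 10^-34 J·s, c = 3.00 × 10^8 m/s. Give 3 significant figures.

Number density is [L]⁻³ = [E]³/(ℏc)³.
1 GeV³ → 1/(ℏc)³ × (1 GeV in J)³ = 1.31 × 10^47 m⁻³.
Convert the energy scale: 56 TeV³ = 5.60 × 10^10 GeV³.
Result: 5.60 × 10^10 × 1.31 × 10^47 = 7.34 × 10^57 m⁻³.

7.34 × 10^57 m⁻³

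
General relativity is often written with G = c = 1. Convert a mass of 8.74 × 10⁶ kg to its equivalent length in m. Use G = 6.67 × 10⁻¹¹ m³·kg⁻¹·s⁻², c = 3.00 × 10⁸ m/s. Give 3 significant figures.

In G = c = 1 units mass has dimensions of length; the conversion factor is G/c².
8.74 × 10⁶ kg × (G/c²) = 6.48 × 10⁻²¹ m

6.48 × 10⁻²¹ m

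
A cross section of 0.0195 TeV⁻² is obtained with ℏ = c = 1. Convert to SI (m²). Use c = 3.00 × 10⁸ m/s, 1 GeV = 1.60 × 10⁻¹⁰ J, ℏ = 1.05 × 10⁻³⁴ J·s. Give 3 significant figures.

Area is [L]² = [E]⁻²·(ℏc)²; restore (ℏc)².
1 GeV⁻² → (ℏc)² × (1 GeV in J)⁻² = 3.88 × 10⁻³² m².
Convert the energy scale: 0.0195 TeV⁻² = 1.95 × 10⁻⁸ GeV⁻².
Result: 1.95 × 10⁻⁸ × 3.88 × 10⁻³² = 7.56 × 10⁻⁴⁰ m².

7.56 × 10⁻⁴⁰ m²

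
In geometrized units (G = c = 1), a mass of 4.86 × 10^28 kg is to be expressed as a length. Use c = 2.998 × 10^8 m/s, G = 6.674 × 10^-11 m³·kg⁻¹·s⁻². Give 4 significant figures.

36.09 m

In G = c = 1 units mass has dimensions of length; the conversion factor is G/c².
4.86 × 10^28 kg × (G/c²) = 36.09 m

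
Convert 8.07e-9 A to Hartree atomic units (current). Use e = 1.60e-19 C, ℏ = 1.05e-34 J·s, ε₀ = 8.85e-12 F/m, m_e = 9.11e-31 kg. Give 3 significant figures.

1.21e-6

atomic unit of electric current: I_au = e E_h/ℏ = m_e e⁵/((4πε₀)²ℏ³) = 6.67e-3 A.
8.07e-9 / 6.67e-3 = 1.21e-6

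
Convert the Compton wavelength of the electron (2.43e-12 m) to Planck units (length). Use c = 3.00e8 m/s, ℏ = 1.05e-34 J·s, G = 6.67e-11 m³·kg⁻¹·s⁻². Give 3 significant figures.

1.51e23

Planck length: ℓ_P = √(ℏG/c³) = 1.61e-35 m.
2.43e-12 / 1.61e-35 = 1.51e23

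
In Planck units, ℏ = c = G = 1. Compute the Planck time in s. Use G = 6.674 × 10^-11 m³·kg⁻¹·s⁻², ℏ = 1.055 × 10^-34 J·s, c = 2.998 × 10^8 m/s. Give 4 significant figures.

The unique combination of the constants set to 1 with dimensions of time is t_P = √(ℏG/c⁵).
  = √(2.907 × 10^-87)
  = 5.392 × 10^-44 s

5.392 × 10^-44 s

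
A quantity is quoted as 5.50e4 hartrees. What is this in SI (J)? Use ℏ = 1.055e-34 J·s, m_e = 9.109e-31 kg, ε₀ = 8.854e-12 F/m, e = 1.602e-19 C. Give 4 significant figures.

2.395e-13 J

One hartree: E_h = m_e e⁴/(4πε₀ℏ)² = 4.354e-18 J.
5.50e4 × 4.354e-18 J = 2.395e-13 J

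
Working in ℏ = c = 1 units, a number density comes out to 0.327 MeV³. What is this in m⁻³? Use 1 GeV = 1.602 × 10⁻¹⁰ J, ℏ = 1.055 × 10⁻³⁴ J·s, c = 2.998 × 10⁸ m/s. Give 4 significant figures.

4.249 × 10³⁷ m⁻³

Number density is [L]⁻³ = [E]³/(ℏc)³.
1 GeV³ → 1/(ℏc)³ × (1 GeV in J)³ = 1.299 × 10⁴⁷ m⁻³.
Convert the energy scale: 0.327 MeV³ = 3.27 × 10⁻¹⁰ GeV³.
Result: 3.27 × 10⁻¹⁰ × 1.299 × 10⁴⁷ = 4.249 × 10³⁷ m⁻³.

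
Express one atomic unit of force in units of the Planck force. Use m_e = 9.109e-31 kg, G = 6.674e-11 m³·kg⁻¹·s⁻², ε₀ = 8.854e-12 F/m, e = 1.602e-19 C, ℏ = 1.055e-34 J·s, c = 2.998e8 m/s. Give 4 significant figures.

6.791e-52

atomic unit of force: F_au = E_h/a₀ = m_e²e⁶/((4πε₀)³ℏ⁴) = 8.220e-8 N
Planck force: F_P = c⁴/G = 1.210e44 N
ratio = 8.220e-8 / 1.210e44 = 6.791e-52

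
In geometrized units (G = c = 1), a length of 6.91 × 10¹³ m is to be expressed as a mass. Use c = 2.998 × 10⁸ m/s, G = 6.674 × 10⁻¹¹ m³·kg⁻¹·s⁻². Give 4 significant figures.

9.306 × 10⁴⁰ kg

Length → mass via c²/G.
6.91 × 10¹³ m × (c²/G) = 9.306 × 10⁴⁰ kg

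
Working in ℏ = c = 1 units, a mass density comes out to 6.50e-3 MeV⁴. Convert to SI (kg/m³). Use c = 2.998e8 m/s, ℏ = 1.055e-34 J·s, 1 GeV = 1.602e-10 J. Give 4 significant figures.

1.505e6 kg/m³

Mass density is [E]/(c²[L]³) = [E]⁴/(ℏ³c⁵).
1 GeV⁴ → 1/(ℏ³c⁵) × (1 GeV in J)⁴ = 2.316e20 kg/m³.
Convert the energy scale: 6.50e-3 MeV⁴ = 6.50e-15 GeV⁴.
Result: 6.50e-15 × 2.316e20 = 1.505e6 kg/m³.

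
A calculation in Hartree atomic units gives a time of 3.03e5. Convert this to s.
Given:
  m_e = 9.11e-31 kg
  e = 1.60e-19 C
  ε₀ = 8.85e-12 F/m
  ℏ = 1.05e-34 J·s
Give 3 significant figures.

7.27e-12 s

One atomic unit of time: τ_au = (4πε₀)²ℏ³/(m_e e⁴) = 2.40e-17 s.
3.03e5 × 2.40e-17 s = 7.27e-12 s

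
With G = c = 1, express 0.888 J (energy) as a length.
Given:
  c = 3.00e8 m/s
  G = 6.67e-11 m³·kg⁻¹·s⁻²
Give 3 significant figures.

7.31e-45 m

Energy → length via G/c⁴.
0.888 J × (G/c⁴) = 7.31e-45 m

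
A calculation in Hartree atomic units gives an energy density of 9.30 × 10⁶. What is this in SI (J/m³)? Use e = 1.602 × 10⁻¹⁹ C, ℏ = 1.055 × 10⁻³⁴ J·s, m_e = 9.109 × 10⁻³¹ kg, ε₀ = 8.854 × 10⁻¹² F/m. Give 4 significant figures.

2.724 × 10²⁰ J/m³

One atomic unit of energy density: u_au = E_h/a₀³ = m_e⁴e¹⁰/((4πε₀)⁵ℏ⁸) = 2.929 × 10¹³ J/m³.
9.30 × 10⁶ × 2.929 × 10¹³ J/m³ = 2.724 × 10²⁰ J/m³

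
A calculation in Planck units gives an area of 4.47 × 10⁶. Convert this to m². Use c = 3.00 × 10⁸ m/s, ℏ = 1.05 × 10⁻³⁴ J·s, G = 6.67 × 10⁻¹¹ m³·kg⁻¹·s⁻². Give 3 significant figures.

One Planck area: A_P = ℏG/c³ = 2.59 × 10⁻⁷⁰ m².
4.47 × 10⁶ × 2.59 × 10⁻⁷⁰ m² = 1.16 × 10⁻⁶³ m²

1.16 × 10⁻⁶³ m²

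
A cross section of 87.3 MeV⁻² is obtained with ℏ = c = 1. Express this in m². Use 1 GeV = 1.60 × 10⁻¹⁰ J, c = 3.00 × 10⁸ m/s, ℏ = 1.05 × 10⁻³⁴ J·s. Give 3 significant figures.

Area is [L]² = [E]⁻²·(ℏc)²; restore (ℏc)².
1 GeV⁻² → (ℏc)² × (1 GeV in J)⁻² = 3.88 × 10⁻³² m².
Convert the energy scale: 87.3 MeV⁻² = 8.73 × 10⁷ GeV⁻².
Result: 8.73 × 10⁷ × 3.88 × 10⁻³² = 3.38 × 10⁻²⁴ m².

3.38 × 10⁻²⁴ m²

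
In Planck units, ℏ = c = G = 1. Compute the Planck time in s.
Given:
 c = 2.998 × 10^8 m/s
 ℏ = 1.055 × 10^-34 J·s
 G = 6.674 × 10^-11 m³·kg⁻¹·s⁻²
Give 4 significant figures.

5.392 × 10^-44 s

The unique combination of the constants set to 1 with dimensions of time is t_P = √(ℏG/c⁵).
  = √(2.907 × 10^-87)
  = 5.392 × 10^-44 s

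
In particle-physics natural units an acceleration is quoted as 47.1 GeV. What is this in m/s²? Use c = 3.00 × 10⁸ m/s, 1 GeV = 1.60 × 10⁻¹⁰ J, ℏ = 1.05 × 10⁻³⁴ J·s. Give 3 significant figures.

Acceleration is [L]/[T]² = c·[E]/ℏ.
1 GeV → c/ℏ × (1 GeV in J) = 4.57 × 10³² m/s².
Result: 47.1 × 4.57 × 10³² = 2.15 × 10³⁴ m/s².

2.15 × 10³⁴ m/s²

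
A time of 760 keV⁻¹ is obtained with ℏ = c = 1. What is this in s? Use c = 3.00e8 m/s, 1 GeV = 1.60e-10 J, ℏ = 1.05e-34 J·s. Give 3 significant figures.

4.99e-16 s

A time is [E]⁻¹ in ℏ=c=1; restore one factor of ℏ.
1 GeV⁻¹ → ℏ × (1 GeV in J)⁻¹ = 6.56e-25 s.
Convert the energy scale: 760 keV⁻¹ = 7.60e8 GeV⁻¹.
Result: 7.60e8 × 6.56e-25 = 4.99e-16 s.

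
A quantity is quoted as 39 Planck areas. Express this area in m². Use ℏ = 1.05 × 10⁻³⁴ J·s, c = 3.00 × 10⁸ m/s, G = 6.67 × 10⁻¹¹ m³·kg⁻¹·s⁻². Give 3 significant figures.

1.01 × 10⁻⁶⁸ m²

One Planck area: A_P = ℏG/c³ = 2.59 × 10⁻⁷⁰ m².
39 × 2.59 × 10⁻⁷⁰ m² = 1.01 × 10⁻⁶⁸ m²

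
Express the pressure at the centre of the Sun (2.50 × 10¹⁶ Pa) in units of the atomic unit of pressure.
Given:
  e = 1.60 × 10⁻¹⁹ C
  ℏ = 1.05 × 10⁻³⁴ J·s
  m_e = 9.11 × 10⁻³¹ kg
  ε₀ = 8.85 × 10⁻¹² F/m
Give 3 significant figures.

atomic unit of pressure: P_au = E_h/a₀³ = m_e⁴e¹⁰/((4πε₀)⁵ℏ⁸) = 3.01 × 10¹³ Pa.
2.50 × 10¹⁶ / 3.01 × 10¹³ = 830

830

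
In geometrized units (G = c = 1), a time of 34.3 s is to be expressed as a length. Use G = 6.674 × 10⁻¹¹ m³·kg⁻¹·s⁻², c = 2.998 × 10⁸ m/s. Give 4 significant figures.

1.028 × 10¹⁰ m

Time → length via c.
34.3 s × (c) = 1.028 × 10¹⁰ m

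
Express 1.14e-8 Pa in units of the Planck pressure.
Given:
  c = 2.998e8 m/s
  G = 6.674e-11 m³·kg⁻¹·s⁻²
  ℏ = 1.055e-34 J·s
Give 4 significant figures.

Planck pressure: p_P = c⁷/(ℏG²) = 4.632e113 Pa.
1.14e-8 / 4.632e113 = 2.461e-122

2.461e-122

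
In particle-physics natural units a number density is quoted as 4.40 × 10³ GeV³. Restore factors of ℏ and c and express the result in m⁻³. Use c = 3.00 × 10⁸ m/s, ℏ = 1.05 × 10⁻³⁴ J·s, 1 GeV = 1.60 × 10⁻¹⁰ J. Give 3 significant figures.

Number density is [L]⁻³ = [E]³/(ℏc)³.
1 GeV³ → 1/(ℏc)³ × (1 GeV in J)³ = 1.31 × 10⁴⁷ m⁻³.
Result: 4.40 × 10³ × 1.31 × 10⁴⁷ = 5.77 × 10⁵⁰ m⁻³.

5.77 × 10⁵⁰ m⁻³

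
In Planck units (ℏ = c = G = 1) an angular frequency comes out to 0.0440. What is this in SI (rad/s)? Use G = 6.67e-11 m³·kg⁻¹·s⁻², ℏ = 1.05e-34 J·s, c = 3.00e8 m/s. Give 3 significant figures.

8.20e41 rad/s

One Planck angular frequency: ω_P = √(c⁵/(ℏG)) = 1.86e43 rad/s.
0.0440 × 1.86e43 rad/s = 8.20e41 rad/s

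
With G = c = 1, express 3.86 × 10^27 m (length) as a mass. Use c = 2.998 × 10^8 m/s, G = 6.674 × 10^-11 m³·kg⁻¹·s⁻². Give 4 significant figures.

5.198 × 10^54 kg

Length → mass via c²/G.
3.86 × 10^27 m × (c²/G) = 5.198 × 10^54 kg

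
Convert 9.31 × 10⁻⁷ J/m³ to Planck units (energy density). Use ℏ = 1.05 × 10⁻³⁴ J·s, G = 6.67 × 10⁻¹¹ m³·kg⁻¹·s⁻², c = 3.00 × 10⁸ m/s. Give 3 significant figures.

Planck energy density: u_P = c⁷/(ℏG²) = 4.68 × 10¹¹³ J/m³.
9.31 × 10⁻⁷ / 4.68 × 10¹¹³ = 1.99 × 10⁻¹²⁰

1.99 × 10⁻¹²⁰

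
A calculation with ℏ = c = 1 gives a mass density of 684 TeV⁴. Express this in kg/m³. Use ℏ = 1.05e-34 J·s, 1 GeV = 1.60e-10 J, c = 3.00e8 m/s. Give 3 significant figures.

Mass density is [E]/(c²[L]³) = [E]⁴/(ℏ³c⁵).
1 GeV⁴ → 1/(ℏ³c⁵) × (1 GeV in J)⁴ = 2.33e20 kg/m³.
Convert the energy scale: 684 TeV⁴ = 6.84e14 GeV⁴.
Result: 6.84e14 × 2.33e20 = 1.59e35 kg/m³.

1.59e35 kg/m³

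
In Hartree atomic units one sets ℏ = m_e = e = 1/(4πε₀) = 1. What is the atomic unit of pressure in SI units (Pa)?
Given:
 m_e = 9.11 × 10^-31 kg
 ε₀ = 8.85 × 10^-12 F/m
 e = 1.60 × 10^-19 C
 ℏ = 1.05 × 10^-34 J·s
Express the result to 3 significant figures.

3.01 × 10^13 Pa

P_au = E_h/a₀³ = m_e⁴e¹⁰/((4πε₀)⁵ℏ⁸)
E_h = 4.38 × 10^-18 J
a₀ = 5.26 × 10^-11 m
E_h/a₀³ = 3.01 × 10^13 Pa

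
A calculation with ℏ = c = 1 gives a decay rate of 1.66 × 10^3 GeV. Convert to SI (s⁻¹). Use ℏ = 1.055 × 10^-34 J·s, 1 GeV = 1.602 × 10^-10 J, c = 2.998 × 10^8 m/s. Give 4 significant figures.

A rate is [E]/ℏ; divide by ℏ.
1 GeV → 1/ℏ × (1 GeV in J) = 1.518 × 10^24 s⁻¹.
Result: 1.66 × 10^3 × 1.518 × 10^24 = 2.521 × 10^27 s⁻¹.

2.521 × 10^27 s⁻¹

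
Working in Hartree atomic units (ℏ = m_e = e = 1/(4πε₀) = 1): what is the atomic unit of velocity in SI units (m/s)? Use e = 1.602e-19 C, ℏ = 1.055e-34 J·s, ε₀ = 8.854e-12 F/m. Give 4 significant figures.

From ℏ = m_e = e = 1/(4πε₀) = 1 the velocity scale is v_au = e²/(4πε₀ℏ).
  = 2.566e-38 / 1.174e-44
  = 2.186e6 m/s

2.186e6 m/s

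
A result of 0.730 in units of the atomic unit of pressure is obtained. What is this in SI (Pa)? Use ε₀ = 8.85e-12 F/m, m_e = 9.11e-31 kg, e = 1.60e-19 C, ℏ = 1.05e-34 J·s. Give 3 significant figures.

2.20e13 Pa

One atomic unit of pressure: P_au = E_h/a₀³ = m_e⁴e¹⁰/((4πε₀)⁵ℏ⁸) = 3.01e13 Pa.
0.730 × 3.01e13 Pa = 2.20e13 Pa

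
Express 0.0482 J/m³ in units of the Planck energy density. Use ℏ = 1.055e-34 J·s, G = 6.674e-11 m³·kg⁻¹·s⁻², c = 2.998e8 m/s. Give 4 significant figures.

1.041e-115

Planck energy density: u_P = c⁷/(ℏG²) = 4.632e113 J/m³.
0.0482 / 4.632e113 = 1.041e-115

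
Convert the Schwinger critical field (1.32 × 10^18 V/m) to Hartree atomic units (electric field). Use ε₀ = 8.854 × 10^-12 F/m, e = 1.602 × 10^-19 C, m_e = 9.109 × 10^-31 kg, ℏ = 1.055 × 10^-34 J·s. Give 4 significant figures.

2.573 × 10^6

atomic unit of electric field: E_au = E_h/(e a₀) = m_e²e⁵/((4πε₀)³ℏ⁴) = 5.131 × 10^11 V/m.
1.32 × 10^18 / 5.131 × 10^11 = 2.573 × 10^6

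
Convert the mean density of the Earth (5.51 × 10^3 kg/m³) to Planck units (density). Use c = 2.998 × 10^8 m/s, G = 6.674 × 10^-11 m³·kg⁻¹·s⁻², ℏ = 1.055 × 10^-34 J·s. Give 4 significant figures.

Planck density: ρ_P = c⁵/(ℏG²) = 5.154 × 10^96 kg/m³.
5.51 × 10^3 / 5.154 × 10^96 = 1.069 × 10^-93

1.069 × 10^-93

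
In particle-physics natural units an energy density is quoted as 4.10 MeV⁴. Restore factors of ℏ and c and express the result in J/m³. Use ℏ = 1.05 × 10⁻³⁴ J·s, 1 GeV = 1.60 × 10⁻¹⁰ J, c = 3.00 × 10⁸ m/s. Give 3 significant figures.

8.60 × 10²⁵ J/m³

[E]/[L]³ = [E]⁴/(ℏc)³; restore (ℏc)⁻³.
1 GeV⁴ → 1/(ℏc)³ × (1 GeV in J)⁴ = 2.10 × 10³⁷ J/m³.
Convert the energy scale: 4.10 MeV⁴ = 4.10 × 10⁻¹² GeV⁴.
Result: 4.10 × 10⁻¹² × 2.10 × 10³⁷ = 8.60 × 10²⁵ J/m³.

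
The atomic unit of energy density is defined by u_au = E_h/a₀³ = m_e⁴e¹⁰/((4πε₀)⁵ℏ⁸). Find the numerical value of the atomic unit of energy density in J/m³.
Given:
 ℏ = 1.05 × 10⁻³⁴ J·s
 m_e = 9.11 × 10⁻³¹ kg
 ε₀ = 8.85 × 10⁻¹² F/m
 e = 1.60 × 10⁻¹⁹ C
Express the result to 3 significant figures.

u_au = E_h/a₀³ = m_e⁴e¹⁰/((4πε₀)⁵ℏ⁸)
E_h = 4.38 × 10⁻¹⁸ J
a₀ = 5.26 × 10⁻¹¹ m
E_h/a₀³ = 3.01 × 10¹³ J/m³

3.01 × 10¹³ J/m³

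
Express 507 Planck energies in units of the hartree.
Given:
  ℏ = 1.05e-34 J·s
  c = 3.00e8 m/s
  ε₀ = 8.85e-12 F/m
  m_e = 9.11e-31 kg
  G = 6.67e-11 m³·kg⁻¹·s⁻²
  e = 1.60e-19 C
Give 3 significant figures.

2.26e29

Planck energy: E_P = √(ℏc⁵/G) = 1.96e9 J
hartree: E_h = m_e e⁴/(4πε₀ℏ)² = 4.38e-18 J
507 × 1.96e9 / 4.38e-18 = 2.26e29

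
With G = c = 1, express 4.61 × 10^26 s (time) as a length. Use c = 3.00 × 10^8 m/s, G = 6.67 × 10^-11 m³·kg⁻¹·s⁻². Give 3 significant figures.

Time → length via c.
4.61 × 10^26 s × (c) = 1.38 × 10^35 m

1.38 × 10^35 m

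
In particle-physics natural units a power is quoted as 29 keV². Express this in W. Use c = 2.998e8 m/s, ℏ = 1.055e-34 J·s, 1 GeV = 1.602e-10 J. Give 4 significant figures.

Power is [E]/[T] = [E]²/ℏ.
1 GeV² → 1/ℏ × (1 GeV in J)² = 2.433e14 W.
Convert the energy scale: 29 keV² = 2.90e-11 GeV².
Result: 2.90e-11 × 2.433e14 = 7.055e3 W.

7.055e3 W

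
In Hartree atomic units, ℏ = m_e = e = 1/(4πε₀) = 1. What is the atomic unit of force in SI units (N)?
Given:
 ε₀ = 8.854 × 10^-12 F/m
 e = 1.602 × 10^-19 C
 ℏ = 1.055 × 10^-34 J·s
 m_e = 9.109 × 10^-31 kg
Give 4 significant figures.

8.220 × 10^-8 N

From ℏ = m_e = e = 1/(4πε₀) = 1 the force scale is F_au = E_h/a₀ = m_e²e⁶/((4πε₀)³ℏ⁴).
E_h = 4.354 × 10^-18 J
a₀ = 5.297 × 10^-11 m
E_h/a₀ = 8.220 × 10^-8 N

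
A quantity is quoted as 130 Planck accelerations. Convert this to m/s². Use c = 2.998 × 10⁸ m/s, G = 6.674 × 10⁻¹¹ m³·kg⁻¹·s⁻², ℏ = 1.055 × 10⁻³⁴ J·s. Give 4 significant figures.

One Planck acceleration: a_P = √(c⁷/(ℏG)) = 5.560 × 10⁵¹ m/s².
130 × 5.560 × 10⁵¹ m/s² = 7.228 × 10⁵³ m/s²

7.228 × 10⁵³ m/s²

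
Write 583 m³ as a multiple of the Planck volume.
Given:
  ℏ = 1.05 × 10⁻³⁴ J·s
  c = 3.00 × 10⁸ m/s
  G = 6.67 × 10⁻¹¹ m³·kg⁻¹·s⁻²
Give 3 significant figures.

Planck volume: V_P = (ℏG/c³)^(3/2) = 4.18 × 10⁻¹⁰⁵ m³.
583 / 4.18 × 10⁻¹⁰⁵ = 1.40 × 10¹⁰⁷

1.40 × 10¹⁰⁷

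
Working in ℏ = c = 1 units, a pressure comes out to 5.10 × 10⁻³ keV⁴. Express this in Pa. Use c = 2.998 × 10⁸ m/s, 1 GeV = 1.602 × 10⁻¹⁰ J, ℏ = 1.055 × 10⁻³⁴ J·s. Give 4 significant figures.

1.062 × 10¹¹ Pa

Pressure is [E]/[L]³ = [E]⁴/(ℏc)³.
1 GeV⁴ → 1/(ℏc)³ × (1 GeV in J)⁴ = 2.082 × 10³⁷ Pa.
Convert the energy scale: 5.10 × 10⁻³ keV⁴ = 5.10 × 10⁻²⁷ GeV⁴.
Result: 5.10 × 10⁻²⁷ × 2.082 × 10³⁷ = 1.062 × 10¹¹ Pa.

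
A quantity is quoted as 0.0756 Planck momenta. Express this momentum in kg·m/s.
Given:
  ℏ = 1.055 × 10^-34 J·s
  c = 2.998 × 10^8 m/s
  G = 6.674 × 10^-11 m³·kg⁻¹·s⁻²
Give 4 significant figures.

0.4934 kg·m/s

One Planck momentum: p_P = √(ℏc³/G) = 6.527 kg·m/s.
0.0756 × 6.527 kg·m/s = 0.4934 kg·m/s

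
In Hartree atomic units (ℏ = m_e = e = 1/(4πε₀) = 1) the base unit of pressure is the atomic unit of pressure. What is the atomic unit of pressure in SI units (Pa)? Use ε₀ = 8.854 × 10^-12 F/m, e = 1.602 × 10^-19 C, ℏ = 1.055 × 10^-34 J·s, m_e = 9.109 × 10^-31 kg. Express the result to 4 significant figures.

2.929 × 10^13 Pa

P_au = E_h/a₀³ = m_e⁴e¹⁰/((4πε₀)⁵ℏ⁸)
E_h = 4.354 × 10^-18 J
a₀ = 5.297 × 10^-11 m
E_h/a₀³ = 2.929 × 10^13 Pa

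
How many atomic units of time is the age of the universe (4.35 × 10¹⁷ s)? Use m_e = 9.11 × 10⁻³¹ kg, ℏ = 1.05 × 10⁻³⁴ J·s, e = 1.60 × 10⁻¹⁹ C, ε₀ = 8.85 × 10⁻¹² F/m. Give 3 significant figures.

1.81 × 10³⁴

atomic unit of time: τ_au = (4πε₀)²ℏ³/(m_e e⁴) = 2.40 × 10⁻¹⁷ s.
4.35 × 10¹⁷ / 2.40 × 10⁻¹⁷ = 1.81 × 10³⁴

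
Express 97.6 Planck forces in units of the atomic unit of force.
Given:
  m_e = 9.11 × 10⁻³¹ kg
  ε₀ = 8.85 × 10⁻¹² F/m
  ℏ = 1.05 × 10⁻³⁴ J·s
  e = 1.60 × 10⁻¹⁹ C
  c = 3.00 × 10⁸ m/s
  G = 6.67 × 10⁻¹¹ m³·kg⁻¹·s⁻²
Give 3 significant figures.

Planck force: F_P = c⁴/G = 1.21 × 10⁴⁴ N
atomic unit of force: F_au = E_h/a₀ = m_e²e⁶/((4πε₀)³ℏ⁴) = 8.33 × 10⁻⁸ N
97.6 × 1.21 × 10⁴⁴ / 8.33 × 10⁻⁸ = 1.42 × 10⁵³

1.42 × 10⁵³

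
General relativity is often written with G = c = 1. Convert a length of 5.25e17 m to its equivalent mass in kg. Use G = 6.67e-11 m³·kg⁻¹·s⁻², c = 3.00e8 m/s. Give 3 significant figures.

Length → mass via c²/G.
5.25e17 m × (c²/G) = 7.08e44 kg

7.08e44 kg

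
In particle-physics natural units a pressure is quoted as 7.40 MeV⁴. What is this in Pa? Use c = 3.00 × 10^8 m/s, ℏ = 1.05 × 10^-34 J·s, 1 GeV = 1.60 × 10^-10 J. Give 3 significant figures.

1.55 × 10^26 Pa

Pressure is [E]/[L]³ = [E]⁴/(ℏc)³.
1 GeV⁴ → 1/(ℏc)³ × (1 GeV in J)⁴ = 2.10 × 10^37 Pa.
Convert the energy scale: 7.40 MeV⁴ = 7.40 × 10^-12 GeV⁴.
Result: 7.40 × 10^-12 × 2.10 × 10^37 = 1.55 × 10^26 Pa.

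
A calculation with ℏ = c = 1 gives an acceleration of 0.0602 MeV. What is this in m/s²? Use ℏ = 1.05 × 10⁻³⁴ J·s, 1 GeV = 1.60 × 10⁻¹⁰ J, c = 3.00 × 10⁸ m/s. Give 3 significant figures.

2.75 × 10²⁸ m/s²

Acceleration is [L]/[T]² = c·[E]/ℏ.
1 GeV → c/ℏ × (1 GeV in J) = 4.57 × 10³² m/s².
Convert the energy scale: 0.0602 MeV = 6.02 × 10⁻⁵ GeV.
Result: 6.02 × 10⁻⁵ × 4.57 × 10³² = 2.75 × 10²⁸ m/s².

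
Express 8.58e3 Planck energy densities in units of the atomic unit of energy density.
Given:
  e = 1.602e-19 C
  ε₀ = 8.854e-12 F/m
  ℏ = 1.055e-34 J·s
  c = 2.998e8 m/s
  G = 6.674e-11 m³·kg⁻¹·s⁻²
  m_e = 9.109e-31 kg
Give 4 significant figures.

1.357e104

Planck energy density: u_P = c⁷/(ℏG²) = 4.632e113 J/m³
atomic unit of energy density: u_au = E_h/a₀³ = m_e⁴e¹⁰/((4πε₀)⁵ℏ⁸) = 2.929e13 J/m³
8.58e3 × 4.632e113 / 2.929e13 = 1.357e104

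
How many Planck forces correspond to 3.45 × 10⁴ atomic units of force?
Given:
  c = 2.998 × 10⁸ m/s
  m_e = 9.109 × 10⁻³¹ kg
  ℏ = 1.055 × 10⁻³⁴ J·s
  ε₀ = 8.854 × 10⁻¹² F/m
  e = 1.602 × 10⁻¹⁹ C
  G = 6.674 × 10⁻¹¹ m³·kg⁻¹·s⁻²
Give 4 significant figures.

atomic unit of force: F_au = E_h/a₀ = m_e²e⁶/((4πε₀)³ℏ⁴) = 8.220 × 10⁻⁸ N
Planck force: F_P = c⁴/G = 1.210 × 10⁴⁴ N
3.45 × 10⁴ × 8.220 × 10⁻⁸ / 1.210 × 10⁴⁴ = 2.343 × 10⁻⁴⁷

2.343 × 10⁻⁴⁷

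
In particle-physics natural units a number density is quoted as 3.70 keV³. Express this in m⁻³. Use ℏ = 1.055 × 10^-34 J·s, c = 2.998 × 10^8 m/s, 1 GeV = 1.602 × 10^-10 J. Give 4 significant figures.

4.808 × 10^29 m⁻³

Number density is [L]⁻³ = [E]³/(ℏc)³.
1 GeV³ → 1/(ℏc)³ × (1 GeV in J)³ = 1.299 × 10^47 m⁻³.
Convert the energy scale: 3.70 keV³ = 3.70 × 10^-18 GeV³.
Result: 3.70 × 10^-18 × 1.299 × 10^47 = 4.808 × 10^29 m⁻³.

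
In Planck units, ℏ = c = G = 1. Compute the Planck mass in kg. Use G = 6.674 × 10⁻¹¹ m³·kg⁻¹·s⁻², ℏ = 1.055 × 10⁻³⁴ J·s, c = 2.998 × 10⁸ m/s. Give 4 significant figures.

From ℏ = c = G = 1 the mass scale is m_P = √(ℏc/G).
  = √(4.739 × 10⁻¹⁶)
  = 2.177 × 10⁻⁸ kg

2.177 × 10⁻⁸ kg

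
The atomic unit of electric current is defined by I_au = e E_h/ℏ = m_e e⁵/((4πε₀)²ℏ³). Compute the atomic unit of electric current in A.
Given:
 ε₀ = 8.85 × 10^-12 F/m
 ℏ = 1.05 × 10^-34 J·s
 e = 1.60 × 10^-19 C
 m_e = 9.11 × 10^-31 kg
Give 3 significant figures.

I_au = e E_h/ℏ = m_e e⁵/((4πε₀)²ℏ³)
E_h = 4.38 × 10^-18 J
e·E_h/ℏ = 6.67 × 10^-3 A

6.67 × 10^-3 A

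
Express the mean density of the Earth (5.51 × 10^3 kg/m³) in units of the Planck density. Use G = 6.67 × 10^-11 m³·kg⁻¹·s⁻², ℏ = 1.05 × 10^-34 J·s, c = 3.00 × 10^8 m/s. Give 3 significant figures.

Planck density: ρ_P = c⁵/(ℏG²) = 5.20 × 10^96 kg/m³.
5.51 × 10^3 / 5.20 × 10^96 = 1.06 × 10^-93

1.06 × 10^-93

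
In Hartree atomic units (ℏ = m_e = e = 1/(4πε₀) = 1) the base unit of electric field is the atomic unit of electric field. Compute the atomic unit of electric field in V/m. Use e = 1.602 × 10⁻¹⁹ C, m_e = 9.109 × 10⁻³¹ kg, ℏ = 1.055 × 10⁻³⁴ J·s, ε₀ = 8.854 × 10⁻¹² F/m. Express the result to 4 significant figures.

5.131 × 10¹¹ V/m

E_au = E_h/(e a₀) = m_e²e⁵/((4πε₀)³ℏ⁴)
E_h = 4.354 × 10⁻¹⁸ J
a₀ = 5.297 × 10⁻¹¹ m
E_h/(e·a₀) = 5.131 × 10¹¹ V/m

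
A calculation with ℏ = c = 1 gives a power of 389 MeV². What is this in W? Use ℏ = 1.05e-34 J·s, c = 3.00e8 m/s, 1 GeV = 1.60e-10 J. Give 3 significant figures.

9.48e10 W

Power is [E]/[T] = [E]²/ℏ.
1 GeV² → 1/ℏ × (1 GeV in J)² = 2.44e14 W.
Convert the energy scale: 389 MeV² = 3.89e-4 GeV².
Result: 3.89e-4 × 2.44e14 = 9.48e10 W.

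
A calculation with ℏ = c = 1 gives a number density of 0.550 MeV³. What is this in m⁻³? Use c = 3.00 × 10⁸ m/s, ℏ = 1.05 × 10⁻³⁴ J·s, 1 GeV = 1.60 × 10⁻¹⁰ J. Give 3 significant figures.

7.21 × 10³⁷ m⁻³

Number density is [L]⁻³ = [E]³/(ℏc)³.
1 GeV³ → 1/(ℏc)³ × (1 GeV in J)³ = 1.31 × 10⁴⁷ m⁻³.
Convert the energy scale: 0.550 MeV³ = 5.50 × 10⁻¹⁰ GeV³.
Result: 5.50 × 10⁻¹⁰ × 1.31 × 10⁴⁷ = 7.21 × 10³⁷ m⁻³.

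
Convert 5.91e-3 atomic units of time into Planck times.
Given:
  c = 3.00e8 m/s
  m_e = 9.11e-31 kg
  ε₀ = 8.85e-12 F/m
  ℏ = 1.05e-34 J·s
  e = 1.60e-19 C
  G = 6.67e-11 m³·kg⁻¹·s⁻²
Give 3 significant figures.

2.64e24

atomic unit of time: τ_au = (4πε₀)²ℏ³/(m_e e⁴) = 2.40e-17 s
Planck time: t_P = √(ℏG/c⁵) = 5.37e-44 s
5.91e-3 × 2.40e-17 / 5.37e-44 = 2.64e24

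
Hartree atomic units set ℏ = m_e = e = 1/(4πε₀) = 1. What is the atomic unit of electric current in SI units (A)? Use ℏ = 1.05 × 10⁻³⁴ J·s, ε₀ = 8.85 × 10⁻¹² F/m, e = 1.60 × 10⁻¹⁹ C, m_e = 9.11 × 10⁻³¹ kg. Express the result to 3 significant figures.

Dimensional analysis gives I_au = e E_h/ℏ = m_e e⁵/((4πε₀)²ℏ³).
E_h = 4.38 × 10⁻¹⁸ J
e·E_h/ℏ = 6.67 × 10⁻³ A

6.67 × 10⁻³ A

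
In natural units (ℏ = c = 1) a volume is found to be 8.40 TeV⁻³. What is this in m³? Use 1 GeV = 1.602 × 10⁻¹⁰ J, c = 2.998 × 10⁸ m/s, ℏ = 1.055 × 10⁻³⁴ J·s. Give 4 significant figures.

6.465 × 10⁻⁵⁶ m³

Volume is [L]³ = [E]⁻³·(ℏc)³.
1 GeV⁻³ → (ℏc)³ × (1 GeV in J)⁻³ = 7.696 × 10⁻⁴⁸ m³.
Convert the energy scale: 8.40 TeV⁻³ = 8.40 × 10⁻⁹ GeV⁻³.
Result: 8.40 × 10⁻⁹ × 7.696 × 10⁻⁴⁸ = 6.465 × 10⁻⁵⁶ m³.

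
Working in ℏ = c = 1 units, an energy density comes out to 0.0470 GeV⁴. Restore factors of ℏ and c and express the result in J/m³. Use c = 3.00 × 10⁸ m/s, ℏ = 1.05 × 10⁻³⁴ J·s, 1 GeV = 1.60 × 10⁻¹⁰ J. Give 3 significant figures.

[E]/[L]³ = [E]⁴/(ℏc)³; restore (ℏc)⁻³.
1 GeV⁴ → 1/(ℏc)³ × (1 GeV in J)⁴ = 2.10 × 10³⁷ J/m³.
Result: 0.0470 × 2.10 × 10³⁷ = 9.85 × 10³⁵ J/m³.

9.85 × 10³⁵ J/m³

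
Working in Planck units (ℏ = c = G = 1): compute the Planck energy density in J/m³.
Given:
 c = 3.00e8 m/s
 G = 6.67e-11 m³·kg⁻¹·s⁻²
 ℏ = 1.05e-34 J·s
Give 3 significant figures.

4.68e113 J/m³

From ℏ = c = G = 1 the energy density scale is u_P = c⁷/(ℏG²).
  = 2.19e59 / 4.67e-55
  = 4.68e113 J/m³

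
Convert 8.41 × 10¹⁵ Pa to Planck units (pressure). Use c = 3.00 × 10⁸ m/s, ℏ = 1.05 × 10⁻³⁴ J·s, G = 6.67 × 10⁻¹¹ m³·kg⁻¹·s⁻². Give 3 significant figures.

1.80 × 10⁻⁹⁸

Planck pressure: p_P = c⁷/(ℏG²) = 4.68 × 10¹¹³ Pa.
8.41 × 10¹⁵ / 4.68 × 10¹¹³ = 1.80 × 10⁻⁹⁸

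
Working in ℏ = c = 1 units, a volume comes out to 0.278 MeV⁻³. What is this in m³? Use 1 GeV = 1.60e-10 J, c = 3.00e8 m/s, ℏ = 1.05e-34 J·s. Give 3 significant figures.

2.12e-39 m³

Volume is [L]³ = [E]⁻³·(ℏc)³.
1 GeV⁻³ → (ℏc)³ × (1 GeV in J)⁻³ = 7.63e-48 m³.
Convert the energy scale: 0.278 MeV⁻³ = 2.78e8 GeV⁻³.
Result: 2.78e8 × 7.63e-48 = 2.12e-39 m³.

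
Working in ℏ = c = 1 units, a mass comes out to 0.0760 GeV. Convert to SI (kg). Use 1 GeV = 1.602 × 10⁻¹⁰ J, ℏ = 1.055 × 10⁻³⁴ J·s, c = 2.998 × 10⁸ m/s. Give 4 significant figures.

1.355 × 10⁻²⁸ kg

Mass is [E]/c²; divide by c².
1 GeV → 1/c² × (1 GeV in J) = 1.782 × 10⁻²⁷ kg.
Result: 0.0760 × 1.782 × 10⁻²⁷ = 1.355 × 10⁻²⁸ kg.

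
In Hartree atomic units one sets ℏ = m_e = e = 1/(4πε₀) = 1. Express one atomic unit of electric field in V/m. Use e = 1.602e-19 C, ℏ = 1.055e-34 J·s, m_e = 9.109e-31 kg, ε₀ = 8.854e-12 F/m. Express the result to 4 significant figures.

5.131e11 V/m

E_au = E_h/(e a₀) = m_e²e⁵/((4πε₀)³ℏ⁴)
E_h = 4.354e-18 J
a₀ = 5.297e-11 m
E_h/(e·a₀) = 5.131e11 V/m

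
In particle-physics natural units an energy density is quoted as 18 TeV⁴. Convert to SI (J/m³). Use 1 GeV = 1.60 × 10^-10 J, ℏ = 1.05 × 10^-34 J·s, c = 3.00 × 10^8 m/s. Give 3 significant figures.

[E]/[L]³ = [E]⁴/(ℏc)³; restore (ℏc)⁻³.
1 GeV⁴ → 1/(ℏc)³ × (1 GeV in J)⁴ = 2.10 × 10^37 J/m³.
Convert the energy scale: 18 TeV⁴ = 1.80 × 10^13 GeV⁴.
Result: 1.80 × 10^13 × 2.10 × 10^37 = 3.77 × 10^50 J/m³.

3.77 × 10^50 J/m³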